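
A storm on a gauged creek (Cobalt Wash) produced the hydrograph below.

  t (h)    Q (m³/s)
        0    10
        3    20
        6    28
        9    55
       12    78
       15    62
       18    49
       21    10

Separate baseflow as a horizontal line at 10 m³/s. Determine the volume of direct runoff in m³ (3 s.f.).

V ≈ 2.51 × 10^6 m³

Direct-runoff ordinates (Q − Q_b): 0.0, 10.0, 18.0, 45.0, 68.0, 52.0, 39.0, 0.0 m³/s.
ΣQ_DR = 232.0 m³/s.
With Δt = 3 h = 10800 s, V = ΣQ_DR · Δt = 232.0 × 10800 = 2.51 × 10^6 m³.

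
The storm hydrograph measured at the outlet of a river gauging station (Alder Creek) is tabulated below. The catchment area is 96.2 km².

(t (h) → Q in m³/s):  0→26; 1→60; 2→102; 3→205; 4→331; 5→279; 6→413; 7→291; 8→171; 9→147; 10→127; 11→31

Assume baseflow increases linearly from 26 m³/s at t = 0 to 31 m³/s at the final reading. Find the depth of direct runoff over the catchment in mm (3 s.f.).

d ≈ 68.9 mm

Direct runoff: 0.00, 33.55, 75.09, 177.64, 303.18, 250.73, 384.27, 261.82, 141.36, 116.91, 96.45, 0.00 m³/s; ΣQ_DR = 1841 m³/s.
V = ΣQ_DR · Δt = 1841 × 3600 s = 6.628 × 10^6 m³.
Over A = 96.2 km², depth = V / A = 68.9 mm.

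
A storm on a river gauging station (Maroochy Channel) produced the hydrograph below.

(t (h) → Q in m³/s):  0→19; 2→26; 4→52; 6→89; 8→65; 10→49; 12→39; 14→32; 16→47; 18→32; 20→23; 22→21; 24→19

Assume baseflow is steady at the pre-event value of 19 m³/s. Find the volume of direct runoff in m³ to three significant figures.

Direct-runoff ordinates (Q − Q_b): 0.0, 7.0, 33.0, 70.0, 46.0, 30.0, 20.0, 13.0, 28.0, 13.0, 4.0, 2.0, 0.0 m³/s.
ΣQ_DR = 266.0 m³/s.
With Δt = 2 h = 7200 s, V = ΣQ_DR · Δt = 266.0 × 7200 = 1.92 × 10^6 m³.

V ≈ 1.92 × 10^6 m³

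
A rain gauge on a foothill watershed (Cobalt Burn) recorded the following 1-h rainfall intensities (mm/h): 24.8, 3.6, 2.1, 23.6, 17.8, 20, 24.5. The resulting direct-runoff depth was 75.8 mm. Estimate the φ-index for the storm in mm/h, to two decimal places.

Only the 5 blocks with intensity above φ contribute runoff: 24.8, 23.6, 17.8, 20, 24.5 mm/h.
Σ(I−φ)·Δt = d  ⇒  (24.8+23.6+17.8+20+24.5 − 5φ)·1 = 75.8
φ = (110.7 − 75.8/1) / 5 = 6.98 mm/h.

φ ≈ 6.98 mm/h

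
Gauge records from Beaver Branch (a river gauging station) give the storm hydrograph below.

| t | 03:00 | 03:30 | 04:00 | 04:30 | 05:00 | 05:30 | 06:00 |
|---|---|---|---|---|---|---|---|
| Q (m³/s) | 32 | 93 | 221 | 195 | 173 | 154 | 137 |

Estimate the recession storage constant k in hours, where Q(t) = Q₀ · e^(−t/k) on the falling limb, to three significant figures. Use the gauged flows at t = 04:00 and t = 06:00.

k ≈ 4.18 h

On the falling limb, Q drops from 221 to 137 m³/s between t = 04:00 and t = 06:00 (Δt = 2 h).
k = −Δt / ln(Q₂/Q₁) = −2 / ln(137/221) = 4.18 h.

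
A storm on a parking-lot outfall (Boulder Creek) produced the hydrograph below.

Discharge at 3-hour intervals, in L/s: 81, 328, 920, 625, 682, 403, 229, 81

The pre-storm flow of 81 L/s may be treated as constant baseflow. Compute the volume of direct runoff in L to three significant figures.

Direct-runoff ordinates (Q − Q_b): 0.0, 247.0, 839.0, 544.0, 601.0, 322.0, 148.0, 0.0 L/s.
ΣQ_DR = 2701 L/s.
With Δt = 3 h = 10800 s, V = ΣQ_DR · Δt = 2701 × 10800 = 2.92 × 10^7 L.

V ≈ 2.92 × 10^7 L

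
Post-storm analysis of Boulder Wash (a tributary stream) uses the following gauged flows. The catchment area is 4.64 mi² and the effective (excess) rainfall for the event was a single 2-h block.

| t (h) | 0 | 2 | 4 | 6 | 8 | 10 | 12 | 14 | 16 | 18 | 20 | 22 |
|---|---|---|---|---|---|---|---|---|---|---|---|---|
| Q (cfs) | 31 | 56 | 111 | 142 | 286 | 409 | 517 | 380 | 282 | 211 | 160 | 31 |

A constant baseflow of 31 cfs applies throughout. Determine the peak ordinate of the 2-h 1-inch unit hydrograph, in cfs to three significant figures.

Direct runoff: 0.0, 25.0, 80.0, 111.0, 255.0, 378.0, 486.0, 349.0, 251.0, 180.0, 129.0, 0.0 cfs; ΣQ_DR = 2244 cfs, peak = 486.0 cfs.
Runoff depth d = ΣQ_DR·Δt / A = 2244 × 7200 / (4.64 mi²) = 1.499 in.
The 1-inch UH is the DRH scaled by (1 in)/d, so U_p = 486.0 × 1/1.499 = 324 cfs.

U_p ≈ 324 cfs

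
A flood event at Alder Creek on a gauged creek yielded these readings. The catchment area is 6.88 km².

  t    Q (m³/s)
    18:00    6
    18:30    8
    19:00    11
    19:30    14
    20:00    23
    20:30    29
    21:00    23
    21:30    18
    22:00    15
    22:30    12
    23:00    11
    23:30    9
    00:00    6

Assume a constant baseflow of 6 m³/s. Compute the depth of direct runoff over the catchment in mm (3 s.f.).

Direct runoff: 0.0, 2.0, 5.0, 8.0, 17.0, 23.0, 17.0, 12.0, 9.0, 6.0, 5.0, 3.0, 0.0 m³/s; ΣQ_DR = 107.0 m³/s.
V = ΣQ_DR · Δt = 107.0 × 1800 s = 1.926 × 10^5 m³.
Over A = 6.88 km², depth = V / A = 28.0 mm.

d ≈ 28.0 mm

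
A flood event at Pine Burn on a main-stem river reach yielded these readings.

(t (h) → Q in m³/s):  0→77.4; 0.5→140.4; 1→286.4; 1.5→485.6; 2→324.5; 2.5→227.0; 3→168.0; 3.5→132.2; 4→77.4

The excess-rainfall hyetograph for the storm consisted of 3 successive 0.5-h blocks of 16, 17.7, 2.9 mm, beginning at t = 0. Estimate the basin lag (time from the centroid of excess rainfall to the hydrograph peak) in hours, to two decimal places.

Centroid of excess rainfall: t_c = Σ P_i·t̄_i / ΣP_i = 0.5710 h (block centres at 0.25, 0.75, 1.25 h).
Hydrograph peak occurs at t = 1.5 h, so basin lag t_L = 1.5 − 0.5710 = 0.93 h.

t_L ≈ 0.93 h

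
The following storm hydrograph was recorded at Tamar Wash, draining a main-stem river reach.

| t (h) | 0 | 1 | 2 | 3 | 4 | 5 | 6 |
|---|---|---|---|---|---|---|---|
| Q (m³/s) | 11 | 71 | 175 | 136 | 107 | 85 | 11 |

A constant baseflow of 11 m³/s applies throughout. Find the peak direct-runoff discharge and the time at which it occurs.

Subtracting baseflow gives direct-runoff ordinates: 0.0, 60.0, 164.0, 125.0, 96.0, 74.0, 0.0 m³/s.
The maximum is 164.0 m³/s, occurring at the reading for t = 2 h.

Q_p = 164.0 m³/s at t = 2 h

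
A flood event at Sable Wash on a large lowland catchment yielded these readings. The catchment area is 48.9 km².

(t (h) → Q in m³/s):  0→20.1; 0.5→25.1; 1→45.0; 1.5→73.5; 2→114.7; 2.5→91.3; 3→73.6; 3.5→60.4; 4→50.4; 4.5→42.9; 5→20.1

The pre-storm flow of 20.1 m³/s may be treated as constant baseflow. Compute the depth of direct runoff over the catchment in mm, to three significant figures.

d ≈ 14.6 mm

Direct runoff: 0.0, 5.0, 24.9, 53.4, 94.6, 71.2, 53.5, 40.3, 30.3, 22.8, 0.0 m³/s; ΣQ_DR = 396.0 m³/s.
V = ΣQ_DR · Δt = 396.0 × 1800 s = 7.128 × 10^5 m³.
Over A = 48.9 km², depth = V / A = 14.6 mm.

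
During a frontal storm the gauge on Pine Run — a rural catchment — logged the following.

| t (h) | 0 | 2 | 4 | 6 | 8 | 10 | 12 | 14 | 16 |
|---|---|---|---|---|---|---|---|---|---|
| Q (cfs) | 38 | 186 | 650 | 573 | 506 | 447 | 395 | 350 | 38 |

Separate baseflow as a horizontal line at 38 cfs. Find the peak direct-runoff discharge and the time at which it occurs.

Subtracting baseflow gives direct-runoff ordinates: 0.0, 148.0, 612.0, 535.0, 468.0, 409.0, 357.0, 312.0, 0.0 cfs.
The maximum is 612.0 cfs, occurring at the reading for t = 4 h.

Q_p = 612.0 cfs at t = 4 h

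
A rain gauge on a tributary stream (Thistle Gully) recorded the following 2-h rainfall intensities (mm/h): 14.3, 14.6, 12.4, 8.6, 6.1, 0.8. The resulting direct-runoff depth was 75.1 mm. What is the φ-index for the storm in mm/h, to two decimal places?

φ ≈ 3.69 mm/h

Only the 5 blocks with intensity above φ contribute runoff: 14.3, 14.6, 12.4, 8.6, 6.1 mm/h.
Σ(I−φ)·Δt = d  ⇒  (14.3+14.6+12.4+8.6+6.1 − 5φ)·2 = 75.1
φ = (56.00 − 75.1/2) / 5 = 3.69 mm/h.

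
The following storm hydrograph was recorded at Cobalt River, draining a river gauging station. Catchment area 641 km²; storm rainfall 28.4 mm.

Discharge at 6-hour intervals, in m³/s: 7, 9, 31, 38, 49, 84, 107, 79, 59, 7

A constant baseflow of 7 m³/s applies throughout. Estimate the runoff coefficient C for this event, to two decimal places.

ΣQ_DR = 400.0 m³/s; V = ΣQ_DR·Δt = 8.640 × 10^6 m³.
Runoff depth d = V / A = 13.48 mm.
C = d / P = 13.48 / 28.4 = 0.47.

C ≈ 0.47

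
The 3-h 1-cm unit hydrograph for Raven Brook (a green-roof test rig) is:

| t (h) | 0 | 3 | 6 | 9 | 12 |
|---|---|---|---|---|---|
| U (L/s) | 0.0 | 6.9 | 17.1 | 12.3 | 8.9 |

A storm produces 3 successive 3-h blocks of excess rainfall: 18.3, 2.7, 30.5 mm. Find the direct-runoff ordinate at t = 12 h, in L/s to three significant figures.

By discrete convolution, Q_j = Σ (P_i / 10 mm) · U_{j−i}.
At t = 12 h (j=4): Q = (18.3/10)·8.9 + (2.7/10)·12.3 + (30.5/10)·17.1 = 71.8 L/s.

Q ≈ 71.8 L/s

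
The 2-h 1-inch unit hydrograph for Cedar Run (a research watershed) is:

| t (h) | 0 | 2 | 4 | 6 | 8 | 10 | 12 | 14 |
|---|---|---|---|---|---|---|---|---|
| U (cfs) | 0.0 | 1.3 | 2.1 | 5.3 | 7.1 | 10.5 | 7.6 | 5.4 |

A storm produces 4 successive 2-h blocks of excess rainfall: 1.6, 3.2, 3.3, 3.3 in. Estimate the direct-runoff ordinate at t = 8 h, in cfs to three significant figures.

Q ≈ 39.5 cfs

By discrete convolution, Q_j = Σ (P_i / 1 in) · U_{j−i}.
At t = 8 h (j=4): Q = (1.6/1)·7.1 + (3.2/1)·5.3 + (3.3/1)·2.1 + (3.3/1)·1.3 = 39.5 cfs.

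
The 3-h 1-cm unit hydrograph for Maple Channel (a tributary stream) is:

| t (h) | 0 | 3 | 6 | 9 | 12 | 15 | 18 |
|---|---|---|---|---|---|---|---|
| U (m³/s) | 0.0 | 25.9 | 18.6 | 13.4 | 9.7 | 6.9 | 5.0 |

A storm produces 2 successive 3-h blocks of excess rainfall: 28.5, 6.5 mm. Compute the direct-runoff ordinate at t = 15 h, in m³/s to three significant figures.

Q ≈ 26.0 m³/s

By discrete convolution, Q_j = Σ (P_i / 10 mm) · U_{j−i}.
At t = 15 h (j=5): Q = (28.5/10)·6.9 + (6.5/10)·9.7 = 26.0 m³/s.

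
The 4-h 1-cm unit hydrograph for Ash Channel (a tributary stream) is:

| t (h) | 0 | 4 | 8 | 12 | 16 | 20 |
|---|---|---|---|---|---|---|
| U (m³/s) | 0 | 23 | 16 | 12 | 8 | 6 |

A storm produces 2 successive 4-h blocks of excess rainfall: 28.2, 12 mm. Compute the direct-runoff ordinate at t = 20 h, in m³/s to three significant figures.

By discrete convolution, Q_j = Σ (P_i / 10 mm) · U_{j−i}.
At t = 20 h (j=5): Q = (28.2/10)·6 + (12/10)·8 = 26.5 m³/s.

Q ≈ 26.5 m³/s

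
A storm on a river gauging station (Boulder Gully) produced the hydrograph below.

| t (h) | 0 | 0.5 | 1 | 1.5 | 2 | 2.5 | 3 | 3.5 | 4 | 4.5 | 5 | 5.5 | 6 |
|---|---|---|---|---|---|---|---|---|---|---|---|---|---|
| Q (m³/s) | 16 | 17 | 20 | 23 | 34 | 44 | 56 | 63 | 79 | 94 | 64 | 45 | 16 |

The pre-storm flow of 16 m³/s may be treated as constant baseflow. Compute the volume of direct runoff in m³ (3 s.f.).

V ≈ 6.53 × 10^5 m³

Direct-runoff ordinates (Q − Q_b): 0.0, 1.0, 4.0, 7.0, 18.0, 28.0, 40.0, 47.0, 63.0, 78.0, 48.0, 29.0, 0.0 m³/s.
ΣQ_DR = 363.0 m³/s.
With Δt = 0.5 h = 1800 s, V = ΣQ_DR · Δt = 363.0 × 1800 = 6.53 × 10^5 m³.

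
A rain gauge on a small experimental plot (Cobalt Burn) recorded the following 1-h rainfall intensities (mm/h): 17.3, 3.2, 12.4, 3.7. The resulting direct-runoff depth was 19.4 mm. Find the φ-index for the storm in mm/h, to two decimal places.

Only the 2 blocks with intensity above φ contribute runoff: 17.3, 12.4 mm/h.
Σ(I−φ)·Δt = d  ⇒  (17.3+12.4 − 2φ)·1 = 19.4
φ = (29.70 − 19.4/1) / 2 = 5.15 mm/h.

φ ≈ 5.15 mm/h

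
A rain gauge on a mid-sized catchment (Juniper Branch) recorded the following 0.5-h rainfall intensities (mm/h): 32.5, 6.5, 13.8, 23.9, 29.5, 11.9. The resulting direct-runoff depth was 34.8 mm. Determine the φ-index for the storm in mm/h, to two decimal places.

Only the 5 blocks with intensity above φ contribute runoff: 32.5, 13.8, 23.9, 29.5, 11.9 mm/h.
Σ(I−φ)·Δt = d  ⇒  (32.5+13.8+23.9+29.5+11.9 − 5φ)·0.5 = 34.8
φ = (111.6 − 34.8/0.5) / 5 = 8.40 mm/h.

φ ≈ 8.40 mm/h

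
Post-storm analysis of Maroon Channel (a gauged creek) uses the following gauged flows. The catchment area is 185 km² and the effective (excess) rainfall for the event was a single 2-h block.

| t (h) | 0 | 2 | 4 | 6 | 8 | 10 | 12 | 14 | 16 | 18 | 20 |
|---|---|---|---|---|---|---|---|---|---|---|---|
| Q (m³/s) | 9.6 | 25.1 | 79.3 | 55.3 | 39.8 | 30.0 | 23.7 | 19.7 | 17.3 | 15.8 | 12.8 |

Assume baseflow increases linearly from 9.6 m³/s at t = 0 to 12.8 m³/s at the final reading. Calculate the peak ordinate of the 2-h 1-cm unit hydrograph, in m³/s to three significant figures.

U_p ≈ 86.5 m³/s

Direct runoff: 0.00, 15.18, 69.06, 44.74, 28.92, 18.80, 12.18, 7.86, 5.14, 3.32, 0.00 m³/s; ΣQ_DR = 205.2 m³/s, peak = 69.06 m³/s.
Runoff depth d = ΣQ_DR·Δt / A = 205.2 × 7200 / (185 km²) = 7.986 mm.
The 1-cm UH is the DRH scaled by (10 mm)/d, so U_p = 69.06 × 10/7.986 = 86.5 m³/s.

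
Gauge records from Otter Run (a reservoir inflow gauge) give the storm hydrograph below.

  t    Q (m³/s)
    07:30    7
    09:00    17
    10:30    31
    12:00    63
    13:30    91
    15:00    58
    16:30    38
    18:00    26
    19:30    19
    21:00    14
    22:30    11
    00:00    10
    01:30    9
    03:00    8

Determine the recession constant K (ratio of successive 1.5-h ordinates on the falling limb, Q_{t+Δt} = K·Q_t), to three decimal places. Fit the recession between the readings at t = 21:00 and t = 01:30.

K ≈ 0.863

Using the recession-limb readings at t = 21:00 and t = 01:30: Q falls from 14 to 9 m³/s over 3 intervals.
K = (Q₂/Q₁)^(1/3) = (9/14)^(1/3) = 0.863.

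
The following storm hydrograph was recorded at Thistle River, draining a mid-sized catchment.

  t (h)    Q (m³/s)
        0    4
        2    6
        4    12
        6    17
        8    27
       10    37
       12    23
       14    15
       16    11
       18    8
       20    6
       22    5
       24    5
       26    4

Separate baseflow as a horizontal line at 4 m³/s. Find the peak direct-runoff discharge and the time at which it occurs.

Q_p = 33.0 m³/s at t = 10 h

Subtracting baseflow gives direct-runoff ordinates: 0.0, 2.0, 8.0, 13.0, 23.0, 33.0, 19.0, 11.0, 7.0, 4.0, 2.0, 1.0, 1.0, 0.0 m³/s.
The maximum is 33.0 m³/s, occurring at the reading for t = 10 h.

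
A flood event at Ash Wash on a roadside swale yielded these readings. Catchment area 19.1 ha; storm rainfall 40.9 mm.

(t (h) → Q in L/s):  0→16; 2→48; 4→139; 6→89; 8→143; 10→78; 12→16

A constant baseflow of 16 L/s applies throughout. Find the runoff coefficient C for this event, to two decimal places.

C ≈ 0.38

ΣQ_DR = 417.0 L/s; V = ΣQ_DR·Δt = 3.002 × 10^6 L.
Runoff depth d = V / A = 15.72 mm.
C = d / P = 15.72 / 40.9 = 0.38.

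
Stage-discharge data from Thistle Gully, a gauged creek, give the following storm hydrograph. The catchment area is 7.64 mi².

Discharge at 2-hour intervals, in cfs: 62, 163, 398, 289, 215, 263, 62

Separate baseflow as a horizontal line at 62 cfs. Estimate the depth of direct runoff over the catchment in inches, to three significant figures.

d ≈ 0.413 in

Direct runoff: 0.0, 101.0, 336.0, 227.0, 153.0, 201.0, 0.0 cfs; ΣQ_DR = 1018 cfs.
V = ΣQ_DR · Δt = 1018 × 7200 s = 7.330 × 10^6 ft³.
Over A = 7.64 mi², depth = V / A = 0.413 in.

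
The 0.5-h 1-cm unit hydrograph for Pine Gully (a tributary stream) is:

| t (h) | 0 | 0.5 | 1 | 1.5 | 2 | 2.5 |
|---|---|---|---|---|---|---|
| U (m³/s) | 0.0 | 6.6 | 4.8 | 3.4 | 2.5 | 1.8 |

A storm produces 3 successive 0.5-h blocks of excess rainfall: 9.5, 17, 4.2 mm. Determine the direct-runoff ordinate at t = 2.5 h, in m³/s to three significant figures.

By discrete convolution, Q_j = Σ (P_i / 10 mm) · U_{j−i}.
At t = 2.5 h (j=5): Q = (9.5/10)·1.8 + (17/10)·2.5 + (4.2/10)·3.4 = 7.39 m³/s.

Q ≈ 7.39 m³/s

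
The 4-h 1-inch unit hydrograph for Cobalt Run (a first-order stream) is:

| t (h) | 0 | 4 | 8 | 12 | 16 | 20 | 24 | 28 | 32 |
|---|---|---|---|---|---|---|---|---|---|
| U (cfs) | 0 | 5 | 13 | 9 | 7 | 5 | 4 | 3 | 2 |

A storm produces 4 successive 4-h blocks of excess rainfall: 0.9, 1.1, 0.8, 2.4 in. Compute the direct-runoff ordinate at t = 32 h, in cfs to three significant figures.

Q ≈ 20.3 cfs

By discrete convolution, Q_j = Σ (P_i / 1 in) · U_{j−i}.
At t = 32 h (j=8): Q = (0.9/1)·2 + (1.1/1)·3 + (0.8/1)·4 + (2.4/1)·5 = 20.3 cfs.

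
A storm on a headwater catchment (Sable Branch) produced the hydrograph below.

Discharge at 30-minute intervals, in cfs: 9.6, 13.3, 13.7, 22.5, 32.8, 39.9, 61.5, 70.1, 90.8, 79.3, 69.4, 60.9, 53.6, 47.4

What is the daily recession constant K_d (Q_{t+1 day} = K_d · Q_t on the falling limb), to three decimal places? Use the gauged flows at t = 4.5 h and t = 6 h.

K_d ≈ 0.002

Between t = 4.5 h and t = 6 h the flow falls from 79.3 to 53.6 cfs over 3×0.5 h = 1.5 h.
Per-interval ratio K = (53.6/79.3)^(1/3) = 0.8776; K_d = K^(24/0.5) = 0.002.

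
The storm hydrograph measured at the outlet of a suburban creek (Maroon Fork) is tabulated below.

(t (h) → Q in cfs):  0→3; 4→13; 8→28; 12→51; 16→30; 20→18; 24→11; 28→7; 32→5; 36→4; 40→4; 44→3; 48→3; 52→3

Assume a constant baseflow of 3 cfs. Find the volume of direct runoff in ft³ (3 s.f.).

Direct-runoff ordinates (Q − Q_b): 0.0, 10.0, 25.0, 48.0, 27.0, 15.0, 8.0, 4.0, 2.0, 1.0, 1.0, 0.0, 0.0, 0.0 cfs.
ΣQ_DR = 141.0 cfs.
With Δt = 4 h = 14400 s, V = ΣQ_DR · Δt = 141.0 × 14400 = 2.03 × 10^6 ft³.

V ≈ 2.03 × 10^6 ft³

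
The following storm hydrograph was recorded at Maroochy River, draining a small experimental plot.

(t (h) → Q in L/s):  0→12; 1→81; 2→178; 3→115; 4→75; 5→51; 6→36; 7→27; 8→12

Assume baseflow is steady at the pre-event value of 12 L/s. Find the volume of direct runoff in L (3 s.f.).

V ≈ 1.72 × 10^6 L

Direct-runoff ordinates (Q − Q_b): 0.0, 69.0, 166.0, 103.0, 63.0, 39.0, 24.0, 15.0, 0.0 L/s.
ΣQ_DR = 479.0 L/s.
With Δt = 1 h = 3600 s, V = ΣQ_DR · Δt = 479.0 × 3600 = 1.72 × 10^6 L.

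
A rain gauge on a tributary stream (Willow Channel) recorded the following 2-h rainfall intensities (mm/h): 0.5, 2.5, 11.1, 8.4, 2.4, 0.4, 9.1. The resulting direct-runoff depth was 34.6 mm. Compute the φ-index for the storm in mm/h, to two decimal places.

φ ≈ 3.77 mm/h

Only the 3 blocks with intensity above φ contribute runoff: 11.1, 8.4, 9.1 mm/h.
Σ(I−φ)·Δt = d  ⇒  (11.1+8.4+9.1 − 3φ)·2 = 34.6
φ = (28.60 − 34.6/2) / 3 = 3.77 mm/h.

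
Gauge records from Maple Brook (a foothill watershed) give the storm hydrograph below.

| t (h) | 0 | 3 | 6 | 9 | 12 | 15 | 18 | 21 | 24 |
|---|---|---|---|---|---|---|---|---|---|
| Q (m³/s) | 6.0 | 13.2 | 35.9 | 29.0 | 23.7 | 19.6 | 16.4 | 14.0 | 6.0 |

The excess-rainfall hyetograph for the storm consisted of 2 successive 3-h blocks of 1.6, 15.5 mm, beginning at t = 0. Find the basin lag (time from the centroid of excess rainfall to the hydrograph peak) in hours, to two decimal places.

t_L ≈ 1.78 h

Centroid of excess rainfall: t_c = Σ P_i·t̄_i / ΣP_i = 4.2193 h (block centres at 1.5, 4.5 h).
Hydrograph peak occurs at t = 6 h, so basin lag t_L = 6 − 4.2193 = 1.78 h.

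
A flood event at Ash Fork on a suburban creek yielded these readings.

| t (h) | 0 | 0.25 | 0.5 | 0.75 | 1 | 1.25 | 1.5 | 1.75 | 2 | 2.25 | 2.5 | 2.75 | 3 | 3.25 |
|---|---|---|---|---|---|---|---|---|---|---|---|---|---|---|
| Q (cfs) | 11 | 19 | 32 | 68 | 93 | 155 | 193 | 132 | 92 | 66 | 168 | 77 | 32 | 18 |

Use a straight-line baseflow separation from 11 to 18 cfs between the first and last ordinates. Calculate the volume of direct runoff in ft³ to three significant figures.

V ≈ 8.58 × 10^5 ft³

Direct-runoff ordinates (Q − Q_b): 0.00, 7.46, 19.92, 55.38, 79.85, 141.31, 178.77, 117.23, 76.69, 50.15, 151.62, 60.08, 14.54, 0.00 cfs.
ΣQ_DR = 953.0 cfs.
With Δt = 0.25 h = 900 s, V = ΣQ_DR · Δt = 953.0 × 900 = 8.58 × 10^5 ft³.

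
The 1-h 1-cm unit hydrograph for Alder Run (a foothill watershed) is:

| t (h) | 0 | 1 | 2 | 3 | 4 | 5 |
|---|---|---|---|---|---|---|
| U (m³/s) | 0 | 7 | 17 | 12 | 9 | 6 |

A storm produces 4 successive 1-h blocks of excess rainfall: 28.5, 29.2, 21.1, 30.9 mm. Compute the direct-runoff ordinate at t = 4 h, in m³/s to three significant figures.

By discrete convolution, Q_j = Σ (P_i / 10 mm) · U_{j−i}.
At t = 4 h (j=4): Q = (28.5/10)·9 + (29.2/10)·12 + (21.1/10)·17 + (30.9/10)·7 = 118 m³/s.

Q ≈ 118 m³/s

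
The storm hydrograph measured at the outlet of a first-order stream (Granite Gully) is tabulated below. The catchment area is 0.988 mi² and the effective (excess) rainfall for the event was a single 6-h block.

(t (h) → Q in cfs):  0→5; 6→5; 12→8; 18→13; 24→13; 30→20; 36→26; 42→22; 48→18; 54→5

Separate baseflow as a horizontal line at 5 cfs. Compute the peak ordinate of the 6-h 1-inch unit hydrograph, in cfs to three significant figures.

U_p ≈ 26.3 cfs

Direct runoff: 0.0, 0.0, 3.0, 8.0, 8.0, 15.0, 21.0, 17.0, 13.0, 0.0 cfs; ΣQ_DR = 85.00 cfs, peak = 21.0 cfs.
Runoff depth d = ΣQ_DR·Δt / A = 85.00 × 21600 / (0.988 mi²) = 0.7999 in.
The 1-inch UH is the DRH scaled by (1 in)/d, so U_p = 21.0 × 1/0.7999 = 26.3 cfs.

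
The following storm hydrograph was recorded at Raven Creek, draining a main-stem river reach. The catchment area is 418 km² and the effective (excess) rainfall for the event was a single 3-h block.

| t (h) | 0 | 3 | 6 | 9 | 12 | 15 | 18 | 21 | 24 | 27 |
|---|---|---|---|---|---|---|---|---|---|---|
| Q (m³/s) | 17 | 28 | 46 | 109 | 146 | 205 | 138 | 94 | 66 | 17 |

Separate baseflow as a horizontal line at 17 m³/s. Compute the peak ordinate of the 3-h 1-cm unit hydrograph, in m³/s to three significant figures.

Direct runoff: 0.0, 11.0, 29.0, 92.0, 129.0, 188.0, 121.0, 77.0, 49.0, 0.0 m³/s; ΣQ_DR = 696.0 m³/s, peak = 188.0 m³/s.
Runoff depth d = ΣQ_DR·Δt / A = 696.0 × 10800 / (418 km²) = 17.98 mm.
The 1-cm UH is the DRH scaled by (10 mm)/d, so U_p = 188.0 × 10/17.98 = 105 m³/s.

U_p ≈ 105 m³/s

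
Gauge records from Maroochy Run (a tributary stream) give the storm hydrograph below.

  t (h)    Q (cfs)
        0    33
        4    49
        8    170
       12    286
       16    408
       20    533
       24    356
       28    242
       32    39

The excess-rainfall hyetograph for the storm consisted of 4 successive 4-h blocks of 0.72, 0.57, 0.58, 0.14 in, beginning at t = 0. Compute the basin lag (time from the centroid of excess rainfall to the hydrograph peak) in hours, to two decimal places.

Centroid of excess rainfall: t_c = Σ P_i·t̄_i / ΣP_i = 6.2786 h (block centres at 2, 6, 10, 14 h).
Hydrograph peak occurs at t = 20 h, so basin lag t_L = 20 − 6.2786 = 13.72 h.

t_L ≈ 13.72 h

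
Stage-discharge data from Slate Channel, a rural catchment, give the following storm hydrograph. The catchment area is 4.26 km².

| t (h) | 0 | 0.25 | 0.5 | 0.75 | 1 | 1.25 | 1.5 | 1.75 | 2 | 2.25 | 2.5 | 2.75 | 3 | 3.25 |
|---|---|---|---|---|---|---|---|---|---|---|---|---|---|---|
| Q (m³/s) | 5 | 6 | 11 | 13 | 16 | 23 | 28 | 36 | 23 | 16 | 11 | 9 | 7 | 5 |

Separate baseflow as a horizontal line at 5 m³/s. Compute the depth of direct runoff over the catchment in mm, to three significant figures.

d ≈ 29.4 mm

Direct runoff: 0.0, 1.0, 6.0, 8.0, 11.0, 18.0, 23.0, 31.0, 18.0, 11.0, 6.0, 4.0, 2.0, 0.0 m³/s; ΣQ_DR = 139.0 m³/s.
V = ΣQ_DR · Δt = 139.0 × 900 s = 1.251 × 10^5 m³.
Over A = 4.26 km², depth = V / A = 29.4 mm.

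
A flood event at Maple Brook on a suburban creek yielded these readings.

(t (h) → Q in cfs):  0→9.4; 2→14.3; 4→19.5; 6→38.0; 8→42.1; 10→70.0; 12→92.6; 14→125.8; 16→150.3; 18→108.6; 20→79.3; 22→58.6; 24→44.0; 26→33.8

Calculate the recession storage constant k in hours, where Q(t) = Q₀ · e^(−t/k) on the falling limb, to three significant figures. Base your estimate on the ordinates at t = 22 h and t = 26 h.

k ≈ 7.27 h

On the falling limb, Q drops from 58.6 to 33.8 cfs between t = 22 h and t = 26 h (Δt = 4 h).
k = −Δt / ln(Q₂/Q₁) = −4 / ln(33.8/58.6) = 7.27 h.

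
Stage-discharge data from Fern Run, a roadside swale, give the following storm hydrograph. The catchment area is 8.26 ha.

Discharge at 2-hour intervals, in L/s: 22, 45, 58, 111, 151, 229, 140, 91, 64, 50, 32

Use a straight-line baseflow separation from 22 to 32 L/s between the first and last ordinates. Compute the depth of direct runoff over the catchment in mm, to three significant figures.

d ≈ 60.7 mm

Direct runoff: 0.00, 22.00, 34.00, 86.00, 125.00, 202.00, 112.00, 62.00, 34.00, 19.00, 0.00 L/s; ΣQ_DR = 696.0 L/s.
V = ΣQ_DR · Δt = 696.0 × 7200 s = 5.011 × 10^6 L.
Over A = 8.26 ha, depth = V / A = 60.7 mm.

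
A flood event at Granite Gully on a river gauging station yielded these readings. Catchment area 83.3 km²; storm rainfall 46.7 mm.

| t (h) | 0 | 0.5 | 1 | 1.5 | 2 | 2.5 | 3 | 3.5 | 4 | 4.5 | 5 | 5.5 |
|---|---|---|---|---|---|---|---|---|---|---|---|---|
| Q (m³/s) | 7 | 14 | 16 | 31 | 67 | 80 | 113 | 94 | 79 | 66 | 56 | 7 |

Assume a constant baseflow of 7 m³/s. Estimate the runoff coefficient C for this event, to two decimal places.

ΣQ_DR = 546.0 m³/s; V = ΣQ_DR·Δt = 9.828 × 10^5 m³.
Runoff depth d = V / A = 11.80 mm.
C = d / P = 11.80 / 46.7 = 0.25.

C ≈ 0.25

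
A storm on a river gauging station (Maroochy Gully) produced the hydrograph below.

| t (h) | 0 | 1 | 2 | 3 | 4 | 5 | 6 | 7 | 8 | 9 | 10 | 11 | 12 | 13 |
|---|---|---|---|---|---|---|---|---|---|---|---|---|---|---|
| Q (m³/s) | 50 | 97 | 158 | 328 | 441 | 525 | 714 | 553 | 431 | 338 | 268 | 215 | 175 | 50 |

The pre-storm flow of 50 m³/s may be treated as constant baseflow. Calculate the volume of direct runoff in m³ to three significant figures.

Direct-runoff ordinates (Q − Q_b): 0.0, 47.0, 108.0, 278.0, 391.0, 475.0, 664.0, 503.0, 381.0, 288.0, 218.0, 165.0, 125.0, 0.0 m³/s.
ΣQ_DR = 3643 m³/s.
With Δt = 1 h = 3600 s, V = ΣQ_DR · Δt = 3643 × 3600 = 1.31 × 10^7 m³.

V ≈ 1.31 × 10^7 m³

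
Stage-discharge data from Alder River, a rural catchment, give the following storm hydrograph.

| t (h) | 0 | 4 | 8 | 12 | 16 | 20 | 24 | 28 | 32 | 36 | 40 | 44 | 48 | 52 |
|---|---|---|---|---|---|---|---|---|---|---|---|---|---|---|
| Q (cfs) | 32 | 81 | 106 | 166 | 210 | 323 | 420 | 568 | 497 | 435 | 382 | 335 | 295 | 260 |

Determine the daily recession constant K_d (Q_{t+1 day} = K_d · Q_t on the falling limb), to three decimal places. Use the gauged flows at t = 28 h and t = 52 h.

K_d ≈ 0.458

Between t = 28 h and t = 52 h the flow falls from 568 to 260 cfs over 6×4 h = 24 h.
Per-interval ratio K = (260/568)^(1/6) = 0.8779; K_d = K^(24/4) = 0.458.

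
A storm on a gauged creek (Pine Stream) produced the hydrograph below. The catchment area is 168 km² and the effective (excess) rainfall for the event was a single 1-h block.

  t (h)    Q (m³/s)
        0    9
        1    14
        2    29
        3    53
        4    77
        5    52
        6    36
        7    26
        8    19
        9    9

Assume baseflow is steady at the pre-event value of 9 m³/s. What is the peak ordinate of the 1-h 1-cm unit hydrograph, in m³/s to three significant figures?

U_p ≈ 136 m³/s

Direct runoff: 0.0, 5.0, 20.0, 44.0, 68.0, 43.0, 27.0, 17.0, 10.0, 0.0 m³/s; ΣQ_DR = 234.0 m³/s, peak = 68.0 m³/s.
Runoff depth d = ΣQ_DR·Δt / A = 234.0 × 3600 / (168 km²) = 5.014 mm.
The 1-cm UH is the DRH scaled by (10 mm)/d, so U_p = 68.0 × 10/5.014 = 136 m³/s.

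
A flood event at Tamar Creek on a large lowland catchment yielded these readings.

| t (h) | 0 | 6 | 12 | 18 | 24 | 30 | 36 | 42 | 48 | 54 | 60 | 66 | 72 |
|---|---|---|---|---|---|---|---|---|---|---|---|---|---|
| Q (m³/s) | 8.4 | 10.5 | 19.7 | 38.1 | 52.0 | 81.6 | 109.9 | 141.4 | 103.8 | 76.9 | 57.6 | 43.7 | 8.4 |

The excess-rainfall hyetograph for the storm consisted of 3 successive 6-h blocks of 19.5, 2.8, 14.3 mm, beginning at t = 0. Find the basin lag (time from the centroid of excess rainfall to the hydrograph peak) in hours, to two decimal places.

t_L ≈ 33.85 h

Centroid of excess rainfall: t_c = Σ P_i·t̄_i / ΣP_i = 8.1475 h (block centres at 3, 9, 15 h).
Hydrograph peak occurs at t = 42 h, so basin lag t_L = 42 − 8.1475 = 33.85 h.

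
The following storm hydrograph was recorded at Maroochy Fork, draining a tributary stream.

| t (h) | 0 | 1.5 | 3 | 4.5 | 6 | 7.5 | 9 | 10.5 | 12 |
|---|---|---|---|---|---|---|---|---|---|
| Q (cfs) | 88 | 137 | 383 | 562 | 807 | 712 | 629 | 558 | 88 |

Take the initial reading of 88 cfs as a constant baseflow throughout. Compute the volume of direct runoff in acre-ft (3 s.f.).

V ≈ 393 acre-ft

Direct-runoff ordinates (Q − Q_b): 0.0, 49.0, 295.0, 474.0, 719.0, 624.0, 541.0, 470.0, 0.0 cfs.
ΣQ_DR = 3172 cfs.
With Δt = 1.5 h = 5400 s, V = ΣQ_DR · Δt = 3172 × 5400 = 1.71 × 10^7 ft³ = 393 acre-ft.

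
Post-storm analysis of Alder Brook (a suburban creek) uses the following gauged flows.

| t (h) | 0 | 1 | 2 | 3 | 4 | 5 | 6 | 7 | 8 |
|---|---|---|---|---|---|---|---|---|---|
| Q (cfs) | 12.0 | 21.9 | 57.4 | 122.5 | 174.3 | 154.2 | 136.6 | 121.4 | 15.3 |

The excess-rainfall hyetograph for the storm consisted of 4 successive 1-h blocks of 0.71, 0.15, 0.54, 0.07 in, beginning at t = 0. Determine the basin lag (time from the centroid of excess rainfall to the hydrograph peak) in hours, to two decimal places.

t_L ≈ 2.52 h

Centroid of excess rainfall: t_c = Σ P_i·t̄_i / ΣP_i = 1.4796 h (block centres at 0.5, 1.5, 2.5, 3.5 h).
Hydrograph peak occurs at t = 4 h, so basin lag t_L = 4 − 1.4796 = 2.52 h.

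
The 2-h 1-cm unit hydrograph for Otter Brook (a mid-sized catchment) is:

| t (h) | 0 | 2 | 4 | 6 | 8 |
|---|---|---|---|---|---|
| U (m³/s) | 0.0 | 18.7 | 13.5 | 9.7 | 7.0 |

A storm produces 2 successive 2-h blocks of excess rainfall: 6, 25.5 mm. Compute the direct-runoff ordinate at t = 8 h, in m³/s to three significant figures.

By discrete convolution, Q_j = Σ (P_i / 10 mm) · U_{j−i}.
At t = 8 h (j=4): Q = (6/10)·7.0 + (25.5/10)·9.7 = 28.9 m³/s.

Q ≈ 28.9 m³/s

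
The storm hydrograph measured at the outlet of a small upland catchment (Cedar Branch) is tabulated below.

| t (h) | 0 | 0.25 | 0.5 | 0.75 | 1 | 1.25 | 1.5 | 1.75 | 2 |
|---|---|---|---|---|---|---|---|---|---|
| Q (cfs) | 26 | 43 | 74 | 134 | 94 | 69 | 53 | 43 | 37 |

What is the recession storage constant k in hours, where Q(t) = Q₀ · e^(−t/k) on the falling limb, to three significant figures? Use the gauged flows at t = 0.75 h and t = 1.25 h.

k ≈ 0.753 h

On the falling limb, Q drops from 134 to 69 cfs between t = 0.75 h and t = 1.25 h (Δt = 0.5 h).
k = −Δt / ln(Q₂/Q₁) = −0.5 / ln(69/134) = 0.753 h.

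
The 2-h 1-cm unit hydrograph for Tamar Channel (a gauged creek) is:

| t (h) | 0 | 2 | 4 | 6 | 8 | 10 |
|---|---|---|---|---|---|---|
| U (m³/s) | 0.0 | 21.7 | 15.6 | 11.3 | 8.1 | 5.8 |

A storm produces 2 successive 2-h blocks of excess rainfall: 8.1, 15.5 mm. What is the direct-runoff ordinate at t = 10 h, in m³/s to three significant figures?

By discrete convolution, Q_j = Σ (P_i / 10 mm) · U_{j−i}.
At t = 10 h (j=5): Q = (8.1/10)·5.8 + (15.5/10)·8.1 = 17.3 m³/s.

Q ≈ 17.3 m³/s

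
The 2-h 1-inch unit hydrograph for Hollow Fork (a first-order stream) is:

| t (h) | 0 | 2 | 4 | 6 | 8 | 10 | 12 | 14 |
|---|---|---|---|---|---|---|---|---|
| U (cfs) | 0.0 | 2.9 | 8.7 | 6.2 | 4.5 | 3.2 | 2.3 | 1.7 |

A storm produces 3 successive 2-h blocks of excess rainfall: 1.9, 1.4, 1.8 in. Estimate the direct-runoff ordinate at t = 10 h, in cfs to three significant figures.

Q ≈ 23.5 cfs

By discrete convolution, Q_j = Σ (P_i / 1 in) · U_{j−i}.
At t = 10 h (j=5): Q = (1.9/1)·3.2 + (1.4/1)·4.5 + (1.8/1)·6.2 = 23.5 cfs.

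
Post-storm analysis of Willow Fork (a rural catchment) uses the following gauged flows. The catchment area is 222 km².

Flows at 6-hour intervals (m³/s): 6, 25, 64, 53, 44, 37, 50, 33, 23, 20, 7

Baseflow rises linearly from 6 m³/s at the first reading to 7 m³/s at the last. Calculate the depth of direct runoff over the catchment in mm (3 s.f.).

d ≈ 28.3 mm

Direct runoff: 0.00, 18.90, 57.80, 46.70, 37.60, 30.50, 43.40, 26.30, 16.20, 13.10, 0.00 m³/s; ΣQ_DR = 290.5 m³/s.
V = ΣQ_DR · Δt = 290.5 × 21600 s = 6.275 × 10^6 m³.
Over A = 222 km², depth = V / A = 28.3 mm.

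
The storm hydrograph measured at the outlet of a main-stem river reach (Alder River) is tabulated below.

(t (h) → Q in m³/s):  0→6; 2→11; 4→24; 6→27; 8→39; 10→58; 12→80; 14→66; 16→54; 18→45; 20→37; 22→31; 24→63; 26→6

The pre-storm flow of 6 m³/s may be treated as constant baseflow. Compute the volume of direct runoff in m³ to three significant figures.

Direct-runoff ordinates (Q − Q_b): 0.0, 5.0, 18.0, 21.0, 33.0, 52.0, 74.0, 60.0, 48.0, 39.0, 31.0, 25.0, 57.0, 0.0 m³/s.
ΣQ_DR = 463.0 m³/s.
With Δt = 2 h = 7200 s, V = ΣQ_DR · Δt = 463.0 × 7200 = 3.33 × 10^6 m³.

V ≈ 3.33 × 10^6 m³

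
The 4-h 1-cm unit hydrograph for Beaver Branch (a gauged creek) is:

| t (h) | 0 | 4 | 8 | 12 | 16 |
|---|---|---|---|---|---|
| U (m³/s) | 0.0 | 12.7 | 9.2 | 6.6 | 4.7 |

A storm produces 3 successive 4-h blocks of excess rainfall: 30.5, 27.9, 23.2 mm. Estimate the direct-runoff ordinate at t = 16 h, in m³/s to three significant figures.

By discrete convolution, Q_j = Σ (P_i / 10 mm) · U_{j−i}.
At t = 16 h (j=4): Q = (30.5/10)·4.7 + (27.9/10)·6.6 + (23.2/10)·9.2 = 54.1 m³/s.

Q ≈ 54.1 m³/s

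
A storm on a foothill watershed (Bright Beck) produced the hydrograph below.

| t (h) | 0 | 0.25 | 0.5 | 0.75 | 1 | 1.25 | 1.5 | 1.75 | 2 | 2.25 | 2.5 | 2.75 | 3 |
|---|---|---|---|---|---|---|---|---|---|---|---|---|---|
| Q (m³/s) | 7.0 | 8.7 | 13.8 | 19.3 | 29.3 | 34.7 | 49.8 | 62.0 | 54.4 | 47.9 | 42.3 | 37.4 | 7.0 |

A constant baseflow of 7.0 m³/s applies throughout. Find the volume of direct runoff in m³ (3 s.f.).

V ≈ 2.90 × 10^5 m³

Direct-runoff ordinates (Q − Q_b): 0.0, 1.7, 6.8, 12.3, 22.3, 27.7, 42.8, 55.0, 47.4, 40.9, 35.3, 30.4, 0.0 m³/s.
ΣQ_DR = 322.6 m³/s.
With Δt = 0.25 h = 900 s, V = ΣQ_DR · Δt = 322.6 × 900 = 2.90 × 10^5 m³.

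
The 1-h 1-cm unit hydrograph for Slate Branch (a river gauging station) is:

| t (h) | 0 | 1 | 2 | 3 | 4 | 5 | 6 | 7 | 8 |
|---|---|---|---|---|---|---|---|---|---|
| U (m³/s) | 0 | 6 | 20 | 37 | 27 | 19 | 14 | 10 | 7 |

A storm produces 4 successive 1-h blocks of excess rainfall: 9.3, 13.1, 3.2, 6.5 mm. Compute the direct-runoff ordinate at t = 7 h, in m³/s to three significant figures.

By discrete convolution, Q_j = Σ (P_i / 10 mm) · U_{j−i}.
At t = 7 h (j=7): Q = (9.3/10)·10 + (13.1/10)·14 + (3.2/10)·19 + (6.5/10)·27 = 51.3 m³/s.

Q ≈ 51.3 m³/s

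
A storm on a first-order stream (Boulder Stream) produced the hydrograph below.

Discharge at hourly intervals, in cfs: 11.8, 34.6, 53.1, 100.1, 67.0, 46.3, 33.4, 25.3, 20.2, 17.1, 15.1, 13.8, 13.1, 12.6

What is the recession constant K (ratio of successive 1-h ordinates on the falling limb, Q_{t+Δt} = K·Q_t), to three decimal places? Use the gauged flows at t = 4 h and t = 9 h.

K ≈ 0.761

Using the recession-limb readings at t = 4 h and t = 9 h: Q falls from 67.0 to 17.1 cfs over 5 intervals.
K = (Q₂/Q₁)^(1/5) = (17.1/67.0)^(1/5) = 0.761.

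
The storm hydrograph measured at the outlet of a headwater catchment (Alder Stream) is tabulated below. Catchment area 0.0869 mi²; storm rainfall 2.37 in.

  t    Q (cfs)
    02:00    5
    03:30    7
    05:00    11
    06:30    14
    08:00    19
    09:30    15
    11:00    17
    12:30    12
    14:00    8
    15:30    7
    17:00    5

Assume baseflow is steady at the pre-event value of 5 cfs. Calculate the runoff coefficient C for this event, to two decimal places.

ΣQ_DR = 65.00 cfs; V = ΣQ_DR·Δt = 3.510 × 10^5 ft³.
Runoff depth d = V / A = 1.739 in.
C = d / P = 1.739 / 2.37 = 0.73.

C ≈ 0.73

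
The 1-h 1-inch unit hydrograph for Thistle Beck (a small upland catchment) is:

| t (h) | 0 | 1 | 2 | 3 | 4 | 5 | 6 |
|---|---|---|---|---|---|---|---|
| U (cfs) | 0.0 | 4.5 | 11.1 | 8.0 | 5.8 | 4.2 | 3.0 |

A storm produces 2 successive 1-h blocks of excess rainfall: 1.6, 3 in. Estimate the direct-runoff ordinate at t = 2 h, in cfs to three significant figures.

By discrete convolution, Q_j = Σ (P_i / 1 in) · U_{j−i}.
At t = 2 h (j=2): Q = (1.6/1)·11.1 + (3/1)·4.5 = 31.3 cfs.

Q ≈ 31.3 cfs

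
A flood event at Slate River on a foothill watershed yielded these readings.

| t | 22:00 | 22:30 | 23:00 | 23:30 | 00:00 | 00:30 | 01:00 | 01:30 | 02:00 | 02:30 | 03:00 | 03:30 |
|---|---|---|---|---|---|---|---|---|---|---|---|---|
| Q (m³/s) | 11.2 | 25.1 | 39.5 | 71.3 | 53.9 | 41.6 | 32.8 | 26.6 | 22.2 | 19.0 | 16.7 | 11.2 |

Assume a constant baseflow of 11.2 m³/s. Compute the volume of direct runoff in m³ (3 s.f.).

Direct-runoff ordinates (Q − Q_b): 0.0, 13.9, 28.3, 60.1, 42.7, 30.4, 21.6, 15.4, 11.0, 7.8, 5.5, 0.0 m³/s.
ΣQ_DR = 236.7 m³/s.
With Δt = 0.5 h = 1800 s, V = ΣQ_DR · Δt = 236.7 × 1800 = 4.26 × 10^5 m³.

V ≈ 4.26 × 10^5 m³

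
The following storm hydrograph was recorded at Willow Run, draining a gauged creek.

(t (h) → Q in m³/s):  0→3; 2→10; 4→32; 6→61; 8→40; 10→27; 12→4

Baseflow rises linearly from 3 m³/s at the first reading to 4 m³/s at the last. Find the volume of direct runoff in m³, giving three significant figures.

Direct-runoff ordinates (Q − Q_b): 0.00, 6.83, 28.67, 57.50, 36.33, 23.17, 0.00 m³/s.
ΣQ_DR = 152.5 m³/s.
With Δt = 2 h = 7200 s, V = ΣQ_DR · Δt = 152.5 × 7200 = 1.10 × 10^6 m³.

V ≈ 1.10 × 10^6 m³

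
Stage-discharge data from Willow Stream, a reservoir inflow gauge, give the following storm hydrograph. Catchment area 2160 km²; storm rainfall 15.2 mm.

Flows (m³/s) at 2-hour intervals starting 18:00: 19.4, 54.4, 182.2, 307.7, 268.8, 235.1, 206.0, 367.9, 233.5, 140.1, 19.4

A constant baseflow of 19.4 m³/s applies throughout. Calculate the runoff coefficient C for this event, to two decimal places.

ΣQ_DR = 1821 m³/s; V = ΣQ_DR·Δt = 1.311 × 10^7 m³.
Runoff depth d = V / A = 6.070 mm.
C = d / P = 6.070 / 15.2 = 0.40.

C ≈ 0.40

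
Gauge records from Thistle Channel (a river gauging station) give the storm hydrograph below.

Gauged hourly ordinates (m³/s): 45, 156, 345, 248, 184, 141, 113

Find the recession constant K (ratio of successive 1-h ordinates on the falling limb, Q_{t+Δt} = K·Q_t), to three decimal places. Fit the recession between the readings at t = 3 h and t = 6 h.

Using the recession-limb readings at t = 3 h and t = 6 h: Q falls from 248 to 113 m³/s over 3 intervals.
K = (Q₂/Q₁)^(1/3) = (113/248)^(1/3) = 0.770.

K ≈ 0.770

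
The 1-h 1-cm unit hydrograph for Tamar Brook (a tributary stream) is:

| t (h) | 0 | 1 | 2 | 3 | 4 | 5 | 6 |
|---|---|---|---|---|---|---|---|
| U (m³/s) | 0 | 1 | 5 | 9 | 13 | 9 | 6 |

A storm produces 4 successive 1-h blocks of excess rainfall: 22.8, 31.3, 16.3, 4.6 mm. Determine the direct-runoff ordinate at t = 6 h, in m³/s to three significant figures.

Q ≈ 67.2 m³/s

By discrete convolution, Q_j = Σ (P_i / 10 mm) · U_{j−i}.
At t = 6 h (j=6): Q = (22.8/10)·6 + (31.3/10)·9 + (16.3/10)·13 + (4.6/10)·9 = 67.2 m³/s.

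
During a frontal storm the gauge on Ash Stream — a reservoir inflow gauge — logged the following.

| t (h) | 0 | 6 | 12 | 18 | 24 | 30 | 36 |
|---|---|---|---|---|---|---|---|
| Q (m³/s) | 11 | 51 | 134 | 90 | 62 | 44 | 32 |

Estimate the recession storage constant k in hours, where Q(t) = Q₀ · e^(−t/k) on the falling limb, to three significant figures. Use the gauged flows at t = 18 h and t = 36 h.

k ≈ 17.4 h

On the falling limb, Q drops from 90 to 32 m³/s between t = 18 h and t = 36 h (Δt = 18 h).
k = −Δt / ln(Q₂/Q₁) = −18 / ln(32/90) = 17.4 h.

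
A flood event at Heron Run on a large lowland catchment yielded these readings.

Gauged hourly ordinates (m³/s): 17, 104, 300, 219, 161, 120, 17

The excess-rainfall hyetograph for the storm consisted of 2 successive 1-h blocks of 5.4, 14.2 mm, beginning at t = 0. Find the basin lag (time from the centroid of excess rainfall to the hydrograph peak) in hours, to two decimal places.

t_L ≈ 0.78 h

Centroid of excess rainfall: t_c = Σ P_i·t̄_i / ΣP_i = 1.2245 h (block centres at 0.5, 1.5 h).
Hydrograph peak occurs at t = 2 h, so basin lag t_L = 2 − 1.2245 = 0.78 h.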